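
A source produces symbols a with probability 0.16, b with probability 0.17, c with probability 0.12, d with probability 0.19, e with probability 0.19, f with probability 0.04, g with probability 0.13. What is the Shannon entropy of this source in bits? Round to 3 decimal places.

H = −Σ pᵢ log₂ pᵢ.
−0.16·log₂(0.16) = 0.4230
−0.17·log₂(0.17) = 0.4346
−0.12·log₂(0.12) = 0.3671
−0.19·log₂(0.19) = 0.4552
−0.19·log₂(0.19) = 0.4552
−0.04·log₂(0.04) = 0.1858
−0.13·log₂(0.13) = 0.3826
Sum ≈ 2.7035 → 2.704 bits.

2.704 bits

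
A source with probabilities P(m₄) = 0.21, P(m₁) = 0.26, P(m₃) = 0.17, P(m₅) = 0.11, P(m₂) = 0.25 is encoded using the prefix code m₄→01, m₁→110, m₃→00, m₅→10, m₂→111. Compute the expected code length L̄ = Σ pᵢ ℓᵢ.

L̄ = Σ pᵢ·ℓᵢ = 0.21·2 + 0.26·3 + 0.17·2 + 0.11·2 + 0.25·3 = 2.51 bits/symbol.

2.51 bits/symbol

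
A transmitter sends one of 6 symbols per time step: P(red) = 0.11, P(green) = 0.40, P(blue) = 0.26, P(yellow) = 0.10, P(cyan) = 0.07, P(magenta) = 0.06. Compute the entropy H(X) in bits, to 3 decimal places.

2.229 bits

H = −Σ pᵢ log₂ pᵢ.
−0.11·log₂(0.11) = 0.3503
−0.40·log₂(0.40) = 0.5288
−0.26·log₂(0.26) = 0.5053
−0.10·log₂(0.10) = 0.3322
−0.07·log₂(0.07) = 0.2686
−0.06·log₂(0.06) = 0.2435
Sum ≈ 2.2286 → 2.229 bits.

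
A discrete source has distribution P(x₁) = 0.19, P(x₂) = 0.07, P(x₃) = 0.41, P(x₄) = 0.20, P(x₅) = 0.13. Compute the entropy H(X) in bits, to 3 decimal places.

H = −Σ pᵢ log₂ pᵢ.
−0.19·log₂(0.19) = 0.4552
−0.07·log₂(0.07) = 0.2686
−0.41·log₂(0.41) = 0.5274
−0.20·log₂(0.20) = 0.4644
−0.13·log₂(0.13) = 0.3826
Sum ≈ 2.0982 → 2.098 bits.

2.098 bits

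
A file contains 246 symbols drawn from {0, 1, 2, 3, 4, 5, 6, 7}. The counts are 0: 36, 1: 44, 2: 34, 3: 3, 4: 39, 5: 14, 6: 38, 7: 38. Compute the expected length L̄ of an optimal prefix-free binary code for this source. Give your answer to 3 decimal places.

2.890 bits/symbol

Probabilities are the counts divided by 246.
Repeatedly combine the two least-probable nodes; the expected code length is the sum of the merged weights.
merge 1/82 + 7/123 → 17/246
merge 17/246 + 17/123 → 17/82
merge 6/41 + 19/123 → 37/123
merge 19/123 + 13/82 → 77/246
merge 22/123 + 17/82 → 95/246
merge 37/123 + 77/246 → 151/246
merge 95/246 + 151/246 → 1
L = 17/246 + 17/82 + 37/123 + 77/246 + 95/246 + 151/246 + 1 = 237/82 ≈ 2.890 bits/symbol.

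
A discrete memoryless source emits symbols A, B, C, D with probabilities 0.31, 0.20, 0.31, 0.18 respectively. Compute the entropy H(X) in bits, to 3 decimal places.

1.957 bits

H = −Σ pᵢ log₂ pᵢ.
−0.31·log₂(0.31) = 0.5238
−0.20·log₂(0.20) = 0.4644
−0.31·log₂(0.31) = 0.5238
−0.18·log₂(0.18) = 0.4453
Sum ≈ 1.9573 → 1.957 bits.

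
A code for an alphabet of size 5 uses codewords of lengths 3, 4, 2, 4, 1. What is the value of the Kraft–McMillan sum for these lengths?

1

With common denominator 2^4 = 16: Σ 2^(−ℓᵢ) = 2/16 + 1/16 + 4/16 + 1/16 + 8/16 = 16/16 = 1.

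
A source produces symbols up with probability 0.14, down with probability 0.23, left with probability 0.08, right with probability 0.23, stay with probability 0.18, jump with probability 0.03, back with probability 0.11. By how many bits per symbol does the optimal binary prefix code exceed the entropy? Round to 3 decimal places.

Entropy H = −Σ p log₂ p ≈ 2.6113 bits.
Huffman merges: 3/100+2/25→11/100; 11/100+11/100→11/50; 7/50+9/50→8/25; 11/50+23/100→9/20; 23/100+8/25→11/20; 9/20+11/20→1. L = 53/20 ≈ 2.6500.
L − H = 2.6500 − 2.6113 = 0.039 bits.

0.039 bits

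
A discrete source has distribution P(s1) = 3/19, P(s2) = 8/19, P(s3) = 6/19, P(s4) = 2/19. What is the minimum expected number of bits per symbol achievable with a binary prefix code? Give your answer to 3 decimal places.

Repeatedly combine the two least-probable nodes; the expected code length is the sum of the merged weights.
merge 2/19 + 3/19 → 5/19
merge 5/19 + 6/19 → 11/19
merge 8/19 + 11/19 → 1
L = 5/19 + 11/19 + 1 = 35/19 ≈ 1.842 bits/symbol.

1.842 bits/symbol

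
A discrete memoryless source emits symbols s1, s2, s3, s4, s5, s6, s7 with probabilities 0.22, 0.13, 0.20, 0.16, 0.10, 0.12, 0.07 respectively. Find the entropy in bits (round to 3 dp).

2.718 bits

H = −Σ pᵢ log₂ pᵢ.
−0.22·log₂(0.22) = 0.4806
−0.13·log₂(0.13) = 0.3826
−0.20·log₂(0.20) = 0.4644
−0.16·log₂(0.16) = 0.4230
−0.10·log₂(0.10) = 0.3322
−0.12·log₂(0.12) = 0.3671
−0.07·log₂(0.07) = 0.2686
Sum ≈ 2.7184 → 2.718 bits.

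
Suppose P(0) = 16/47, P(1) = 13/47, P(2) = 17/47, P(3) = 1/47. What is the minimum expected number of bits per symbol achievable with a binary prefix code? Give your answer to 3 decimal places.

Repeatedly combine the two least-probable nodes; the expected code length is the sum of the merged weights.
merge 1/47 + 13/47 → 14/47
merge 14/47 + 16/47 → 30/47
merge 17/47 + 30/47 → 1
L = 14/47 + 30/47 + 1 = 91/47 ≈ 1.936 bits/symbol.

1.936 bits/symbol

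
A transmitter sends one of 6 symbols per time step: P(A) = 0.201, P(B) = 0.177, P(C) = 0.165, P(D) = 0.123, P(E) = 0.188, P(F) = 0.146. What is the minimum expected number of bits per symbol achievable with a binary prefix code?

2.611 bits/symbol

Repeatedly combine the two least-probable nodes; the expected code length is the sum of the merged weights.
merge 123/1000 + 73/500 → 269/1000
merge 33/200 + 177/1000 → 171/500
merge 47/250 + 201/1000 → 389/1000
merge 269/1000 + 171/500 → 611/1000
merge 389/1000 + 611/1000 → 1
L = 269/1000 + 171/500 + 389/1000 + 611/1000 + 1 = 2611/1000 = 2.611 bits/symbol.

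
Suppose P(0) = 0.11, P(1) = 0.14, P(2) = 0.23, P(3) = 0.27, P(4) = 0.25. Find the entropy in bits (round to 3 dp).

2.245 bits

H = −Σ pᵢ log₂ pᵢ.
−0.11·log₂(0.11) = 0.3503
−0.14·log₂(0.14) = 0.3971
−0.23·log₂(0.23) = 0.4877
−0.27·log₂(0.27) = 0.5100
−0.25·log₂(0.25) = 0.5000
Sum ≈ 2.2451 → 2.245 bits.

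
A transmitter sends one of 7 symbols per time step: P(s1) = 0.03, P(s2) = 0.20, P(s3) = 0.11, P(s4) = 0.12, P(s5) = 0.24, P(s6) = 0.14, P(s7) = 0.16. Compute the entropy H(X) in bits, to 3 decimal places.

2.648 bits

H = −Σ pᵢ log₂ pᵢ.
−0.03·log₂(0.03) = 0.1518
−0.20·log₂(0.20) = 0.4644
−0.11·log₂(0.11) = 0.3503
−0.12·log₂(0.12) = 0.3671
−0.24·log₂(0.24) = 0.4941
−0.14·log₂(0.14) = 0.3971
−0.16·log₂(0.16) = 0.4230
Sum ≈ 2.6478 → 2.648 bits.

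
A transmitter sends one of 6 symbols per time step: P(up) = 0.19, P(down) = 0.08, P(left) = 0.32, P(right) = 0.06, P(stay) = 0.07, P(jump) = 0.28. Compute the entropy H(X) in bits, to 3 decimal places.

H = −Σ pᵢ log₂ pᵢ.
−0.19·log₂(0.19) = 0.4552
−0.08·log₂(0.08) = 0.2915
−0.32·log₂(0.32) = 0.5260
−0.06·log₂(0.06) = 0.2435
−0.07·log₂(0.07) = 0.2686
−0.28·log₂(0.28) = 0.5142
Sum ≈ 2.2991 → 2.299 bits.

2.299 bits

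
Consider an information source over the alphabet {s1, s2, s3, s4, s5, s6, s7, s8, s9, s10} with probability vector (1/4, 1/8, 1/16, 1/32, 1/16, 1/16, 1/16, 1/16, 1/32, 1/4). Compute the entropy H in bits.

2.9375 bits

Each probability is a power of 1/2, so log₂(1/p) is an integer.
H = Σ p·log₂(1/p) = 1/4·2 + 1/8·3 + 1/16·4 + 1/32·5 + 1/16·4 + 1/16·4 + 1/16·4 + 1/16·4 + 1/32·5 + 1/4·2 = 2.9375 bits.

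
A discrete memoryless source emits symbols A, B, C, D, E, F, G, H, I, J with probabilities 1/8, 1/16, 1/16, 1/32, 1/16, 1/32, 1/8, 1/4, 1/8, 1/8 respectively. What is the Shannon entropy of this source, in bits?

Each probability is a power of 1/2, so log₂(1/p) is an integer.
H = Σ p·log₂(1/p) = 1/8·3 + 1/16·4 + 1/16·4 + 1/32·5 + 1/16·4 + 1/32·5 + 1/8·3 + 1/4·2 + 1/8·3 + 1/8·3 = 3.0625 bits.

3.0625 bits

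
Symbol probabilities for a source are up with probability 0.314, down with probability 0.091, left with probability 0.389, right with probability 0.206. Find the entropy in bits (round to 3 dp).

1.839 bits

H = −Σ pᵢ log₂ pᵢ.
−0.314·log₂(0.314) = 0.5247
−0.091·log₂(0.091) = 0.3147
−0.389·log₂(0.389) = 0.5299
−0.206·log₂(0.206) = 0.4695
Sum ≈ 1.8388 → 1.839 bits.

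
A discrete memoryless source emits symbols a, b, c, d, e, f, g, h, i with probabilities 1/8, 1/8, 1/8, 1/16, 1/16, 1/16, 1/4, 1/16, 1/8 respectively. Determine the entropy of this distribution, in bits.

Each probability is a power of 1/2, so log₂(1/p) is an integer.
H = Σ p·log₂(1/p) = 1/8·3 + 1/8·3 + 1/8·3 + 1/16·4 + 1/16·4 + 1/16·4 + 1/4·2 + 1/16·4 + 1/8·3 = 3 bits.

3 bits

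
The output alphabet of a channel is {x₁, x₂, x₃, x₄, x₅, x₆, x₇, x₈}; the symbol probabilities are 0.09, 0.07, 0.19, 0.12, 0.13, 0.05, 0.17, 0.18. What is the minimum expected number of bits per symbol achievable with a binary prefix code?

Repeatedly combine the two least-probable nodes; the expected code length is the sum of the merged weights.
merge 1/20 + 7/100 → 3/25
merge 9/100 + 3/25 → 21/100
merge 3/25 + 13/100 → 1/4
merge 17/100 + 9/50 → 7/20
merge 19/100 + 21/100 → 2/5
merge 1/4 + 7/20 → 3/5
merge 2/5 + 3/5 → 1
L = 3/25 + 21/100 + 1/4 + 7/20 + 2/5 + 3/5 + 1 = 293/100 = 2.93 bits/symbol.

2.93 bits/symbol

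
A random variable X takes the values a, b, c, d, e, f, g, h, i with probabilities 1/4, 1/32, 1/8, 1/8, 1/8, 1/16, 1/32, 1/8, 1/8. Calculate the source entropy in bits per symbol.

Each probability is a power of 1/2, so log₂(1/p) is an integer.
H = Σ p·log₂(1/p) = 1/4·2 + 1/32·5 + 1/8·3 + 1/8·3 + 1/8·3 + 1/16·4 + 1/32·5 + 1/8·3 + 1/8·3 = 2.9375 bits.

2.9375 bits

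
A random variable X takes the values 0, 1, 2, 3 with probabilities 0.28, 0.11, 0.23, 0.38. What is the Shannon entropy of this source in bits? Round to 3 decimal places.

H = −Σ pᵢ log₂ pᵢ.
−0.28·log₂(0.28) = 0.5142
−0.11·log₂(0.11) = 0.3503
−0.23·log₂(0.23) = 0.4877
−0.38·log₂(0.38) = 0.5305
Sum ≈ 1.8826 → 1.883 bits.

1.883 bits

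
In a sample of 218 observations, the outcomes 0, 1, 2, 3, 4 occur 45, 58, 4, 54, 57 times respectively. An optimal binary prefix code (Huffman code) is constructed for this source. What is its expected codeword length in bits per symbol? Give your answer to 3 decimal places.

2.225 bits/symbol

Probabilities are the counts divided by 218.
Repeatedly combine the two least-probable nodes; the expected code length is the sum of the merged weights.
merge 2/109 + 45/218 → 49/218
merge 49/218 + 27/109 → 103/218
merge 57/218 + 29/109 → 115/218
merge 103/218 + 115/218 → 1
L = 49/218 + 103/218 + 115/218 + 1 = 485/218 ≈ 2.225 bits/symbol.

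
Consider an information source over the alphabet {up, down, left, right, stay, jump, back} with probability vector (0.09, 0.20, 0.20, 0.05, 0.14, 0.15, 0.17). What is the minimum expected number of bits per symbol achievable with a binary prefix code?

Repeatedly combine the two least-probable nodes; the expected code length is the sum of the merged weights.
merge 1/20 + 9/100 → 7/50
merge 7/50 + 7/50 → 7/25
merge 3/20 + 17/100 → 8/25
merge 1/5 + 1/5 → 2/5
merge 7/25 + 8/25 → 3/5
merge 2/5 + 3/5 → 1
L = 7/50 + 7/25 + 8/25 + 2/5 + 3/5 + 1 = 137/50 = 2.74 bits/symbol.

2.74 bits/symbol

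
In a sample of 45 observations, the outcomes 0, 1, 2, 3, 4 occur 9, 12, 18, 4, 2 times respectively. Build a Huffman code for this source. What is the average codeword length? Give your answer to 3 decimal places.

Probabilities are the counts divided by 45.
Repeatedly combine the two least-probable nodes; the expected code length is the sum of the merged weights.
merge 2/45 + 4/45 → 2/15
merge 2/15 + 1/5 → 1/3
merge 4/15 + 1/3 → 3/5
merge 2/5 + 3/5 → 1
L = 2/15 + 1/3 + 3/5 + 1 = 31/15 ≈ 2.067 bits/symbol.

2.067 bits/symbol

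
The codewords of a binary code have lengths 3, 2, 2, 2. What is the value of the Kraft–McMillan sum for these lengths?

0.875

With common denominator 2^3 = 8: Σ 2^(−ℓᵢ) = 1/8 + 2/8 + 2/8 + 2/8 = 7/8 = 0.875.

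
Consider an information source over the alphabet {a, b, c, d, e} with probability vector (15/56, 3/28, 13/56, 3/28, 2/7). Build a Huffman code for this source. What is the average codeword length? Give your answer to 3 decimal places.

Repeatedly combine the two least-probable nodes; the expected code length is the sum of the merged weights.
merge 3/28 + 3/28 → 3/14
merge 3/14 + 13/56 → 25/56
merge 15/56 + 2/7 → 31/56
merge 25/56 + 31/56 → 1
L = 3/14 + 25/56 + 31/56 + 1 = 31/14 ≈ 2.214 bits/symbol.

2.214 bits/symbol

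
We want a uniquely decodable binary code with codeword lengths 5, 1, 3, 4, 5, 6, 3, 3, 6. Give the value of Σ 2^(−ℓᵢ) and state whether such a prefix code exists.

1.03125; no

With common denominator 2^6 = 64: Σ 2^(−ℓᵢ) = 2/64 + 32/64 + 8/64 + 4/64 + 2/64 + 1/64 + 8/64 + 8/64 + 1/64 = 66/64 = 1.03125.
Kraft's inequality requires Σ ≤ 1; here Σ = 1.03125 > 1, so no such prefix code exists.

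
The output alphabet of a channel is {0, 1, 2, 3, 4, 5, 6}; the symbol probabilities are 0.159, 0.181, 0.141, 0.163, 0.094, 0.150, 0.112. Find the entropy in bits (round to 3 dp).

2.778 bits

H = −Σ pᵢ log₂ pᵢ.
−0.159·log₂(0.159) = 0.4218
−0.181·log₂(0.181) = 0.4463
−0.141·log₂(0.141) = 0.3985
−0.163·log₂(0.163) = 0.4266
−0.094·log₂(0.094) = 0.3207
−0.150·log₂(0.150) = 0.4105
−0.112·log₂(0.112) = 0.3537
Sum ≈ 2.7782 → 2.778 bits.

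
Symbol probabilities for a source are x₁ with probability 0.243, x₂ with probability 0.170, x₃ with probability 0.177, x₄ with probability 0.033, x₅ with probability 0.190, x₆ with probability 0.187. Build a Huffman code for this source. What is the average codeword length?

Repeatedly combine the two least-probable nodes; the expected code length is the sum of the merged weights.
merge 33/1000 + 17/100 → 203/1000
merge 177/1000 + 187/1000 → 91/250
merge 19/100 + 203/1000 → 393/1000
merge 243/1000 + 91/250 → 607/1000
merge 393/1000 + 607/1000 → 1
L = 203/1000 + 91/250 + 393/1000 + 607/1000 + 1 = 2567/1000 = 2.567 bits/symbol.

2.567 bits/symbol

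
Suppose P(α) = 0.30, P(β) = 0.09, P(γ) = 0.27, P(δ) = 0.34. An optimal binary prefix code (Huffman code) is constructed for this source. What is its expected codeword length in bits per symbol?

2 bits/symbol

Repeatedly combine the two least-probable nodes; the expected code length is the sum of the merged weights.
merge 9/100 + 27/100 → 9/25
merge 3/10 + 17/50 → 16/25
merge 9/25 + 16/25 → 1
L = 9/25 + 16/25 + 1 = 2 bits/symbol.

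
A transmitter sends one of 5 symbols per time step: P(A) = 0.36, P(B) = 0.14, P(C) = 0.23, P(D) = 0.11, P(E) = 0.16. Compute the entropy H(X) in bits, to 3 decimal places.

2.189 bits

H = −Σ pᵢ log₂ pᵢ.
−0.36·log₂(0.36) = 0.5306
−0.14·log₂(0.14) = 0.3971
−0.23·log₂(0.23) = 0.4877
−0.11·log₂(0.11) = 0.3503
−0.16·log₂(0.16) = 0.4230
Sum ≈ 2.1887 → 2.189 bits.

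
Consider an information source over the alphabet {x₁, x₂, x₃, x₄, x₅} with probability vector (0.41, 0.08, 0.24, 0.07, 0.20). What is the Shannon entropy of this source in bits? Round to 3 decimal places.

H = −Σ pᵢ log₂ pᵢ.
−0.41·log₂(0.41) = 0.5274
−0.08·log₂(0.08) = 0.2915
−0.24·log₂(0.24) = 0.4941
−0.07·log₂(0.07) = 0.2686
−0.20·log₂(0.20) = 0.4644
Sum ≈ 2.0460 → 2.046 bits.

2.046 bits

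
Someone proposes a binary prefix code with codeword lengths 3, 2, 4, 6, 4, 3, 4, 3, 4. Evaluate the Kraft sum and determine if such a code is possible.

0.890625; yes

With common denominator 2^6 = 64: Σ 2^(−ℓᵢ) = 8/64 + 16/64 + 4/64 + 1/64 + 4/64 + 8/64 + 4/64 + 8/64 + 4/64 = 57/64 = 0.890625.
Kraft's inequality requires Σ ≤ 1; here Σ = 0.890625 ≤ 1, so such a prefix code exists.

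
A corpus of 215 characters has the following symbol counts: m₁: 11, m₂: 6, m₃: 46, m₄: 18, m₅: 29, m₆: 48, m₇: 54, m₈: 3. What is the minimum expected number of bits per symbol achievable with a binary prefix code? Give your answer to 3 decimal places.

Probabilities are the counts divided by 215.
Repeatedly combine the two least-probable nodes; the expected code length is the sum of the merged weights.
merge 3/215 + 6/215 → 9/215
merge 9/215 + 11/215 → 4/43
merge 18/215 + 4/43 → 38/215
merge 29/215 + 38/215 → 67/215
merge 46/215 + 48/215 → 94/215
merge 54/215 + 67/215 → 121/215
merge 94/215 + 121/215 → 1
L = 9/215 + 4/43 + 38/215 + 67/215 + 94/215 + 121/215 + 1 = 564/215 ≈ 2.623 bits/symbol.

2.623 bits/symbol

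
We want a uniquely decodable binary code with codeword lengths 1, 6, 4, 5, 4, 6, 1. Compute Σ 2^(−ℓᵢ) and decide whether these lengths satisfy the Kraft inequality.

1.1875; no

With common denominator 2^6 = 64: Σ 2^(−ℓᵢ) = 32/64 + 1/64 + 4/64 + 2/64 + 4/64 + 1/64 + 32/64 = 76/64 = 1.1875.
Kraft's inequality requires Σ ≤ 1; here Σ = 1.1875 > 1, so no such prefix code exists.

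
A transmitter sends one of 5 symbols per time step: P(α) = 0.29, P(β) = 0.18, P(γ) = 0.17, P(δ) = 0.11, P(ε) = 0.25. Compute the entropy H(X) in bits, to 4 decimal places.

H = −Σ pᵢ log₂ pᵢ.
−0.29·log₂(0.29) = 0.5179
−0.18·log₂(0.18) = 0.4453
−0.17·log₂(0.17) = 0.4346
−0.11·log₂(0.11) = 0.3503
−0.25·log₂(0.25) = 0.5000
Sum ≈ 2.2481 → 2.2481 bits.

2.2481 bits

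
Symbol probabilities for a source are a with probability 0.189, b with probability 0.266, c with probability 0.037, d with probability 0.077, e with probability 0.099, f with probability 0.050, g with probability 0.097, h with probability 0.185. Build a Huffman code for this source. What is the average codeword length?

Repeatedly combine the two least-probable nodes; the expected code length is the sum of the merged weights.
merge 37/1000 + 1/20 → 87/1000
merge 77/1000 + 87/1000 → 41/250
merge 97/1000 + 99/1000 → 49/250
merge 41/250 + 37/200 → 349/1000
merge 189/1000 + 49/250 → 77/200
merge 133/500 + 349/1000 → 123/200
merge 77/200 + 123/200 → 1
L = 87/1000 + 41/250 + 49/250 + 349/1000 + 77/200 + 123/200 + 1 = 699/250 = 2.796 bits/symbol.

2.796 bits/symbol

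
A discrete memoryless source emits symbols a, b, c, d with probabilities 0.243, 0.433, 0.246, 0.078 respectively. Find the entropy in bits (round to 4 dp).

H = −Σ pᵢ log₂ pᵢ.
−0.243·log₂(0.243) = 0.4960
−0.433·log₂(0.433) = 0.5229
−0.246·log₂(0.246) = 0.4977
−0.078·log₂(0.078) = 0.2871
Sum ≈ 1.8036 → 1.8036 bits.

1.8036 bits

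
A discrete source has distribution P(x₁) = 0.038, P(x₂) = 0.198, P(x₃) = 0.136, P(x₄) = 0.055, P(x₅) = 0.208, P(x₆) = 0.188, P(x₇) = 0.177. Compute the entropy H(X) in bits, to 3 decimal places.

2.630 bits

H = −Σ pᵢ log₂ pᵢ.
−0.038·log₂(0.038) = 0.1793
−0.198·log₂(0.198) = 0.4626
−0.136·log₂(0.136) = 0.3915
−0.055·log₂(0.055) = 0.2301
−0.208·log₂(0.208) = 0.4712
−0.188·log₂(0.188) = 0.4533
−0.177·log₂(0.177) = 0.4422
Sum ≈ 2.6302 → 2.630 bits.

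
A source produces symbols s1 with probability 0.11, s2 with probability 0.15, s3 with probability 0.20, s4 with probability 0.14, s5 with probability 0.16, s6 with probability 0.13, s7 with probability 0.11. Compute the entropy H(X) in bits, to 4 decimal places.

H = −Σ pᵢ log₂ pᵢ.
−0.11·log₂(0.11) = 0.3503
−0.15·log₂(0.15) = 0.4105
−0.20·log₂(0.20) = 0.4644
−0.14·log₂(0.14) = 0.3971
−0.16·log₂(0.16) = 0.4230
−0.13·log₂(0.13) = 0.3826
−0.11·log₂(0.11) = 0.3503
Sum ≈ 2.7783 → 2.7783 bits.

2.7783 bits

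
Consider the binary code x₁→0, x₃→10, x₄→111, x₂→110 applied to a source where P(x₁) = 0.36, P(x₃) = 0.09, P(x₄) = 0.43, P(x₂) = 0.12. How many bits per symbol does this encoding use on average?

2.19 bits/symbol

L̄ = Σ pᵢ·ℓᵢ = 0.36·1 + 0.09·2 + 0.43·3 + 0.12·3 = 2.19 bits/symbol.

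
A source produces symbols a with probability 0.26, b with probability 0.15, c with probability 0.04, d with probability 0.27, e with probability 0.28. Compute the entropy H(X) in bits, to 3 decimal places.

H = −Σ pᵢ log₂ pᵢ.
−0.26·log₂(0.26) = 0.5053
−0.15·log₂(0.15) = 0.4105
−0.04·log₂(0.04) = 0.1858
−0.27·log₂(0.27) = 0.5100
−0.28·log₂(0.28) = 0.5142
Sum ≈ 2.1258 → 2.126 bits.

2.126 bits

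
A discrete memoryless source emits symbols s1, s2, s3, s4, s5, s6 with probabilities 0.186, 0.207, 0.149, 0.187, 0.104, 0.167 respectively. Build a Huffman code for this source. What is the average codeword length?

2.606 bits/symbol

Repeatedly combine the two least-probable nodes; the expected code length is the sum of the merged weights.
merge 13/125 + 149/1000 → 253/1000
merge 167/1000 + 93/500 → 353/1000
merge 187/1000 + 207/1000 → 197/500
merge 253/1000 + 353/1000 → 303/500
merge 197/500 + 303/500 → 1
L = 253/1000 + 353/1000 + 197/500 + 303/500 + 1 = 1303/500 = 2.606 bits/symbol.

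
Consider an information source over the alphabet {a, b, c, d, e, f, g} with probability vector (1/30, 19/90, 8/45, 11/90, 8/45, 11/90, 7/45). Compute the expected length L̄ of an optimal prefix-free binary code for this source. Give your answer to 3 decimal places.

Repeatedly combine the two least-probable nodes; the expected code length is the sum of the merged weights.
merge 1/30 + 11/90 → 7/45
merge 11/90 + 7/45 → 5/18
merge 7/45 + 8/45 → 1/3
merge 8/45 + 19/90 → 7/18
merge 5/18 + 1/3 → 11/18
merge 7/18 + 11/18 → 1
L = 7/45 + 5/18 + 1/3 + 7/18 + 11/18 + 1 = 83/30 ≈ 2.767 bits/symbol.

2.767 bits/symbol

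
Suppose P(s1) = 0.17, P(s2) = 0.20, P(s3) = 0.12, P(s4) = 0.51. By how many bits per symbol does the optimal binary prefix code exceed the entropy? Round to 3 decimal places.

Entropy H = −Σ p log₂ p ≈ 1.7615 bits.
Huffman merges: 3/25+17/100→29/100; 1/5+29/100→49/100; 49/100+51/100→1. L = 89/50 ≈ 1.7800.
L − H = 1.7800 − 1.7615 = 0.019 bits.

0.019 bits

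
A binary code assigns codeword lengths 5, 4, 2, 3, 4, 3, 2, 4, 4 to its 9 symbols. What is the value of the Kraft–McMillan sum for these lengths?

1.03125

With common denominator 2^5 = 32: Σ 2^(−ℓᵢ) = 1/32 + 2/32 + 8/32 + 4/32 + 2/32 + 4/32 + 8/32 + 2/32 + 2/32 = 33/32 = 1.03125.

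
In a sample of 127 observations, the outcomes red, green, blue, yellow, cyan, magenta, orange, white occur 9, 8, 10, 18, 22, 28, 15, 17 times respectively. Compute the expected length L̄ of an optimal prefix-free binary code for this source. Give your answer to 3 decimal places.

Probabilities are the counts divided by 127.
Repeatedly combine the two least-probable nodes; the expected code length is the sum of the merged weights.
merge 8/127 + 9/127 → 17/127
merge 10/127 + 15/127 → 25/127
merge 17/127 + 17/127 → 34/127
merge 18/127 + 22/127 → 40/127
merge 25/127 + 28/127 → 53/127
merge 34/127 + 40/127 → 74/127
merge 53/127 + 74/127 → 1
L = 17/127 + 25/127 + 34/127 + 40/127 + 53/127 + 74/127 + 1 = 370/127 ≈ 2.913 bits/symbol.

2.913 bits/symbol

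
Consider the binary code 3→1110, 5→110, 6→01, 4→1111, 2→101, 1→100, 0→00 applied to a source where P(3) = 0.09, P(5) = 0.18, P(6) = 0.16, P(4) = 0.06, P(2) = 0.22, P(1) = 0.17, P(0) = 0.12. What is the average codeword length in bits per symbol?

L̄ = Σ pᵢ·ℓᵢ = 0.09·4 + 0.18·3 + 0.16·2 + 0.06·4 + 0.22·3 + 0.17·3 + 0.12·2 = 2.87 bits/symbol.

2.87 bits/symbol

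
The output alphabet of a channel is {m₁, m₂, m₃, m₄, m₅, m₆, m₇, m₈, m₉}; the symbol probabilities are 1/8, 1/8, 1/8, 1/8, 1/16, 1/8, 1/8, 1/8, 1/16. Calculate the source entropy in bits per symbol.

3.125 bits

Each probability is a power of 1/2, so log₂(1/p) is an integer.
H = Σ p·log₂(1/p) = 1/8·3 + 1/8·3 + 1/8·3 + 1/8·3 + 1/16·4 + 1/8·3 + 1/8·3 + 1/8·3 + 1/16·4 = 3.125 bits.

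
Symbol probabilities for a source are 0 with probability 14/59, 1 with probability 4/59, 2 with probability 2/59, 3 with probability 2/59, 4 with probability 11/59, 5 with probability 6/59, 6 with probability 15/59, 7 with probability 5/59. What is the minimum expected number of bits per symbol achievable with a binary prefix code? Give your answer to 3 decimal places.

2.712 bits/symbol

Repeatedly combine the two least-probable nodes; the expected code length is the sum of the merged weights.
merge 2/59 + 2/59 → 4/59
merge 4/59 + 4/59 → 8/59
merge 5/59 + 6/59 → 11/59
merge 8/59 + 11/59 → 19/59
merge 11/59 + 14/59 → 25/59
merge 15/59 + 19/59 → 34/59
merge 25/59 + 34/59 → 1
L = 4/59 + 8/59 + 11/59 + 19/59 + 25/59 + 34/59 + 1 = 160/59 ≈ 2.712 bits/symbol.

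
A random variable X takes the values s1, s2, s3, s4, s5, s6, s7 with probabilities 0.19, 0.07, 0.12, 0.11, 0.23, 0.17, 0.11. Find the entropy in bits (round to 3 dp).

H = −Σ pᵢ log₂ pᵢ.
−0.19·log₂(0.19) = 0.4552
−0.07·log₂(0.07) = 0.2686
−0.12·log₂(0.12) = 0.3671
−0.11·log₂(0.11) = 0.3503
−0.23·log₂(0.23) = 0.4877
−0.17·log₂(0.17) = 0.4346
−0.11·log₂(0.11) = 0.3503
Sum ≈ 2.7137 → 2.714 bits.

2.714 bits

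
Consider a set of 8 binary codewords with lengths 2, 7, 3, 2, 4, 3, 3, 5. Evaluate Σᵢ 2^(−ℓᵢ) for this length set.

With common denominator 2^7 = 128: Σ 2^(−ℓᵢ) = 32/128 + 1/128 + 16/128 + 32/128 + 8/128 + 16/128 + 16/128 + 4/128 = 125/128 = 0.9765625.

0.9765625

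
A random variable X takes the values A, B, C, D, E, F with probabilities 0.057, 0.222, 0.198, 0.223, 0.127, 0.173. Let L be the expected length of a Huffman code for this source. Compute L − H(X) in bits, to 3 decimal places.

Entropy H = −Σ p log₂ p ≈ 2.4790 bits.
Huffman merges: 57/1000+127/1000→23/125; 173/1000+23/125→357/1000; 99/500+111/500→21/50; 223/1000+357/1000→29/50; 21/50+29/50→1. L = 2541/1000 ≈ 2.5410.
L − H = 2.5410 − 2.4790 = 0.062 bits.

0.062 bits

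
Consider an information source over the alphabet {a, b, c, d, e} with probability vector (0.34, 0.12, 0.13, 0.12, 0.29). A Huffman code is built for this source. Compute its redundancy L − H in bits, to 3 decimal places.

Entropy H = −Σ p log₂ p ≈ 2.1639 bits.
Huffman merges: 3/25+3/25→6/25; 13/100+6/25→37/100; 29/100+17/50→63/100; 37/100+63/100→1. L = 56/25 ≈ 2.2400.
L − H = 2.2400 − 2.1639 = 0.076 bits.

0.076 bits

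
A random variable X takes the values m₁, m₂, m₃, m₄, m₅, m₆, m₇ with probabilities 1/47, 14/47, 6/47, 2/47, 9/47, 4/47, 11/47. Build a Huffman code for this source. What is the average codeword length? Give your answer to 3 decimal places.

Repeatedly combine the two least-probable nodes; the expected code length is the sum of the merged weights.
merge 1/47 + 2/47 → 3/47
merge 3/47 + 4/47 → 7/47
merge 6/47 + 7/47 → 13/47
merge 9/47 + 11/47 → 20/47
merge 13/47 + 14/47 → 27/47
merge 20/47 + 27/47 → 1
L = 3/47 + 7/47 + 13/47 + 20/47 + 27/47 + 1 = 117/47 ≈ 2.489 bits/symbol.

2.489 bits/symbol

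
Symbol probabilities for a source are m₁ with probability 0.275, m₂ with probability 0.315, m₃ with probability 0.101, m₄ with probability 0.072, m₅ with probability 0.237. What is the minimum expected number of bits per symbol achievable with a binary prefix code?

2.173 bits/symbol

Repeatedly combine the two least-probable nodes; the expected code length is the sum of the merged weights.
merge 9/125 + 101/1000 → 173/1000
merge 173/1000 + 237/1000 → 41/100
merge 11/40 + 63/200 → 59/100
merge 41/100 + 59/100 → 1
L = 173/1000 + 41/100 + 59/100 + 1 = 2173/1000 = 2.173 bits/symbol.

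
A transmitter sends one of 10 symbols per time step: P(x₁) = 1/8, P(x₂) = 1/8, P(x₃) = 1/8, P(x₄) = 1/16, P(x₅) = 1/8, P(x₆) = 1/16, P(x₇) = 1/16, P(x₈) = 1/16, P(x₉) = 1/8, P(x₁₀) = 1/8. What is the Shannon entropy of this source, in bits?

3.25 bits

Each probability is a power of 1/2, so log₂(1/p) is an integer.
H = Σ p·log₂(1/p) = 1/8·3 + 1/8·3 + 1/8·3 + 1/16·4 + 1/8·3 + 1/16·4 + 1/16·4 + 1/16·4 + 1/8·3 + 1/8·3 = 3.25 bits.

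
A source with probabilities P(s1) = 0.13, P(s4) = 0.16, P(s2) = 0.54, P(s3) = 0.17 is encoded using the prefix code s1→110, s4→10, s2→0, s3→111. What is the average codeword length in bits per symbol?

L̄ = Σ pᵢ·ℓᵢ = 0.13·3 + 0.16·2 + 0.54·1 + 0.17·3 = 1.76 bits/symbol.

1.76 bits/symbol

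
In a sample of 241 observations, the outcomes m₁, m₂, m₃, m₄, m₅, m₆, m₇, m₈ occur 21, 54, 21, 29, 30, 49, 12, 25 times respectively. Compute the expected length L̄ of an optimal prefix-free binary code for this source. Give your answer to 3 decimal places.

Probabilities are the counts divided by 241.
Repeatedly combine the two least-probable nodes; the expected code length is the sum of the merged weights.
merge 12/241 + 21/241 → 33/241
merge 21/241 + 25/241 → 46/241
merge 29/241 + 30/241 → 59/241
merge 33/241 + 46/241 → 79/241
merge 49/241 + 54/241 → 103/241
merge 59/241 + 79/241 → 138/241
merge 103/241 + 138/241 → 1
L = 33/241 + 46/241 + 59/241 + 79/241 + 103/241 + 138/241 + 1 = 699/241 ≈ 2.900 bits/symbol.

2.900 bits/symbol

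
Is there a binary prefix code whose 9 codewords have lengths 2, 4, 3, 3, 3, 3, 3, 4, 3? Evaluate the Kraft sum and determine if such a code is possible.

1.125; no

With common denominator 2^4 = 16: Σ 2^(−ℓᵢ) = 4/16 + 1/16 + 2/16 + 2/16 + 2/16 + 2/16 + 2/16 + 1/16 + 2/16 = 18/16 = 1.125.
Kraft's inequality requires Σ ≤ 1; here Σ = 1.125 > 1, so no such prefix code exists.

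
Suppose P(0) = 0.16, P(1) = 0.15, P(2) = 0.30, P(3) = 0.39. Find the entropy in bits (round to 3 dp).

H = −Σ pᵢ log₂ pᵢ.
−0.16·log₂(0.16) = 0.4230
−0.15·log₂(0.15) = 0.4105
−0.30·log₂(0.30) = 0.5211
−0.39·log₂(0.39) = 0.5298
Sum ≈ 1.8844 → 1.884 bits.

1.884 bits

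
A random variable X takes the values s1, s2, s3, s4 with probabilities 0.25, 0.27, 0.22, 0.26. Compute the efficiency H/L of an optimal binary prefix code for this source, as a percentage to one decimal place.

99.8%

Entropy H = −Σ p log₂ p ≈ 1.9959 bits.
Huffman merges: 11/50+1/4→47/100; 13/50+27/100→53/100; 47/100+53/100→1. L = 2 ≈ 2.0000.
Efficiency = H/L = 1.9959/2.0000 = 99.8%.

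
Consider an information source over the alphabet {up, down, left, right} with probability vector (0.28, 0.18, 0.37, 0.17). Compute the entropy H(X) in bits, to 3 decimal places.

H = −Σ pᵢ log₂ pᵢ.
−0.28·log₂(0.28) = 0.5142
−0.18·log₂(0.18) = 0.4453
−0.37·log₂(0.37) = 0.5307
−0.17·log₂(0.17) = 0.4346
Sum ≈ 1.9248 → 1.925 bits.

1.925 bits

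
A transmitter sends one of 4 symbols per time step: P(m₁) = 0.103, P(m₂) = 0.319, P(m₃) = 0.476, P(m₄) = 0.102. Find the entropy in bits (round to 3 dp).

1.709 bits

H = −Σ pᵢ log₂ pᵢ.
−0.103·log₂(0.103) = 0.3378
−0.319·log₂(0.319) = 0.5258
−0.476·log₂(0.476) = 0.5098
−0.102·log₂(0.102) = 0.3359
Sum ≈ 1.7093 → 1.709 bits.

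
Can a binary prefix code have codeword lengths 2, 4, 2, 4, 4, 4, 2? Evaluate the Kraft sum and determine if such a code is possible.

1; yes

With common denominator 2^4 = 16: Σ 2^(−ℓᵢ) = 4/16 + 1/16 + 4/16 + 1/16 + 1/16 + 1/16 + 4/16 = 16/16 = 1.
Kraft's inequality requires Σ ≤ 1; here Σ = 1 ≤ 1, so such a prefix code exists.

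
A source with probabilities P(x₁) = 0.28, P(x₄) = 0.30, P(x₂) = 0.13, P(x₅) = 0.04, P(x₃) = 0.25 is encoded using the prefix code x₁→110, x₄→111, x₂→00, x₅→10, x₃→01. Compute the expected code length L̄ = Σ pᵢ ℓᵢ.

L̄ = Σ pᵢ·ℓᵢ = 0.28·3 + 0.30·3 + 0.13·2 + 0.04·2 + 0.25·2 = 2.58 bits/symbol.

2.58 bits/symbol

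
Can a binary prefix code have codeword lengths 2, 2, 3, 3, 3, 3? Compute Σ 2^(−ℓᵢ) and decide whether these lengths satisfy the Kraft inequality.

1; yes

With common denominator 2^3 = 8: Σ 2^(−ℓᵢ) = 2/8 + 2/8 + 1/8 + 1/8 + 1/8 + 1/8 = 8/8 = 1.
Kraft's inequality requires Σ ≤ 1; here Σ = 1 ≤ 1, so such a prefix code exists.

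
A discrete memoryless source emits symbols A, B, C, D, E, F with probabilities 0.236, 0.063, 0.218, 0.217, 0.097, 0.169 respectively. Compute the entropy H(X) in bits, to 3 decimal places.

H = −Σ pᵢ log₂ pᵢ.
−0.236·log₂(0.236) = 0.4916
−0.063·log₂(0.063) = 0.2513
−0.218·log₂(0.218) = 0.4791
−0.217·log₂(0.217) = 0.4783
−0.097·log₂(0.097) = 0.3265
−0.169·log₂(0.169) = 0.4335
Sum ≈ 2.4603 → 2.460 bits.

2.460 bits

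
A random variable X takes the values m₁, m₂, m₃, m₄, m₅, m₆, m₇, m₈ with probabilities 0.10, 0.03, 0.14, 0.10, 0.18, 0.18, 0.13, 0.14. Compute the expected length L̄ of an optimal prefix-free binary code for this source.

2.95 bits/symbol

Repeatedly combine the two least-probable nodes; the expected code length is the sum of the merged weights.
merge 3/100 + 1/10 → 13/100
merge 1/10 + 13/100 → 23/100
merge 13/100 + 7/50 → 27/100
merge 7/50 + 9/50 → 8/25
merge 9/50 + 23/100 → 41/100
merge 27/100 + 8/25 → 59/100
merge 41/100 + 59/100 → 1
L = 13/100 + 23/100 + 27/100 + 8/25 + 41/100 + 59/100 + 1 = 59/20 = 2.95 bits/symbol.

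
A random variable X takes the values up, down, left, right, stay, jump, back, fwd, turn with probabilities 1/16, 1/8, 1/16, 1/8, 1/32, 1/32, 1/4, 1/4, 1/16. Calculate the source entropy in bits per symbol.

Each probability is a power of 1/2, so log₂(1/p) is an integer.
H = Σ p·log₂(1/p) = 1/16·4 + 1/8·3 + 1/16·4 + 1/8·3 + 1/32·5 + 1/32·5 + 1/4·2 + 1/4·2 + 1/16·4 = 2.8125 bits.

2.8125 bits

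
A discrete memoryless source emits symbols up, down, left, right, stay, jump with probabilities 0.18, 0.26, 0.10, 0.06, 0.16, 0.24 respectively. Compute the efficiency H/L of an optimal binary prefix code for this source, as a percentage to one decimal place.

98.5%

Entropy H = −Σ p log₂ p ≈ 2.4435 bits.
Huffman merges: 3/50+1/10→4/25; 4/25+4/25→8/25; 9/50+6/25→21/50; 13/50+8/25→29/50; 21/50+29/50→1. L = 62/25 ≈ 2.4800.
Efficiency = H/L = 2.4435/2.4800 = 98.5%.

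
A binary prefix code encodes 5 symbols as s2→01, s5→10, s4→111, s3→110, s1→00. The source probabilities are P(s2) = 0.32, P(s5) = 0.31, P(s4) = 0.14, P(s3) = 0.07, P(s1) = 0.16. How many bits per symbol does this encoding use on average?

L̄ = Σ pᵢ·ℓᵢ = 0.32·2 + 0.31·2 + 0.14·3 + 0.07·3 + 0.16·2 = 2.21 bits/symbol.

2.21 bits/symbol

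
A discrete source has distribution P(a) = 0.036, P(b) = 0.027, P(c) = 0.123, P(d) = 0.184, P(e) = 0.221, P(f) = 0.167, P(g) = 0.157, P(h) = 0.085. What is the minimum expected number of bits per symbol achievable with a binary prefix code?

Repeatedly combine the two least-probable nodes; the expected code length is the sum of the merged weights.
merge 27/1000 + 9/250 → 63/1000
merge 63/1000 + 17/200 → 37/250
merge 123/1000 + 37/250 → 271/1000
merge 157/1000 + 167/1000 → 81/250
merge 23/125 + 221/1000 → 81/200
merge 271/1000 + 81/250 → 119/200
merge 81/200 + 119/200 → 1
L = 63/1000 + 37/250 + 271/1000 + 81/250 + 81/200 + 119/200 + 1 = 1403/500 = 2.806 bits/symbol.

2.806 bits/symbol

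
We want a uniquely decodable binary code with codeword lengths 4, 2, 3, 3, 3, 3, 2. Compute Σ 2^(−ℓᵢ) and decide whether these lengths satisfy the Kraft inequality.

With common denominator 2^4 = 16: Σ 2^(−ℓᵢ) = 1/16 + 4/16 + 2/16 + 2/16 + 2/16 + 2/16 + 4/16 = 17/16 = 1.0625.
Kraft's inequality requires Σ ≤ 1; here Σ = 1.0625 > 1, so no such prefix code exists.

1.0625; no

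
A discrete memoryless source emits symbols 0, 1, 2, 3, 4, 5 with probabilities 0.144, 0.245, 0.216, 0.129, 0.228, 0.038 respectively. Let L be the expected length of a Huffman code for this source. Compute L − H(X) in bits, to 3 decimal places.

0.054 bits

Entropy H = −Σ p log₂ p ≈ 2.4240 bits.
Huffman merges: 19/500+129/1000→167/1000; 18/125+167/1000→311/1000; 27/125+57/250→111/250; 49/200+311/1000→139/250; 111/250+139/250→1. L = 1239/500 ≈ 2.4780.
L − H = 2.4780 − 2.4240 = 0.054 bits.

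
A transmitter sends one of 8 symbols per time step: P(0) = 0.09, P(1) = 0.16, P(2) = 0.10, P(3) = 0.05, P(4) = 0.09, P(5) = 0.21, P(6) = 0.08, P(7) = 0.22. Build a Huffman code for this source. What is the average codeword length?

2.88 bits/symbol

Repeatedly combine the two least-probable nodes; the expected code length is the sum of the merged weights.
merge 1/20 + 2/25 → 13/100
merge 9/100 + 9/100 → 9/50
merge 1/10 + 13/100 → 23/100
merge 4/25 + 9/50 → 17/50
merge 21/100 + 11/50 → 43/100
merge 23/100 + 17/50 → 57/100
merge 43/100 + 57/100 → 1
L = 13/100 + 9/50 + 23/100 + 17/50 + 43/100 + 57/100 + 1 = 72/25 = 2.88 bits/symbol.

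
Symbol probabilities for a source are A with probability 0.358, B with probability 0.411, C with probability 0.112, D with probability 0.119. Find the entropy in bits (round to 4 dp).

H = −Σ pᵢ log₂ pᵢ.
−0.358·log₂(0.358) = 0.5305
−0.411·log₂(0.411) = 0.5272
−0.112·log₂(0.112) = 0.3537
−0.119·log₂(0.119) = 0.3654
Sum ≈ 1.7770 → 1.7770 bits.

1.7770 bits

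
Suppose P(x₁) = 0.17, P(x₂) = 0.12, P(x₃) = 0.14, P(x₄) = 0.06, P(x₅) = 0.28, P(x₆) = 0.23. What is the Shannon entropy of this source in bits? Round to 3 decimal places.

H = −Σ pᵢ log₂ pᵢ.
−0.17·log₂(0.17) = 0.4346
−0.12·log₂(0.12) = 0.3671
−0.14·log₂(0.14) = 0.3971
−0.06·log₂(0.06) = 0.2435
−0.28·log₂(0.28) = 0.5142
−0.23·log₂(0.23) = 0.4877
Sum ≈ 2.4442 → 2.444 bits.

2.444 bits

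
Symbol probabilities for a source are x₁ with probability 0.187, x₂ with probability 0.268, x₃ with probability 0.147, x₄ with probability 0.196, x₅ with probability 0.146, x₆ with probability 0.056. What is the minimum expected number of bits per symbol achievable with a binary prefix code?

Repeatedly combine the two least-probable nodes; the expected code length is the sum of the merged weights.
merge 7/125 + 73/500 → 101/500
merge 147/1000 + 187/1000 → 167/500
merge 49/250 + 101/500 → 199/500
merge 67/250 + 167/500 → 301/500
merge 199/500 + 301/500 → 1
L = 101/500 + 167/500 + 199/500 + 301/500 + 1 = 317/125 = 2.536 bits/symbol.

2.536 bits/symbol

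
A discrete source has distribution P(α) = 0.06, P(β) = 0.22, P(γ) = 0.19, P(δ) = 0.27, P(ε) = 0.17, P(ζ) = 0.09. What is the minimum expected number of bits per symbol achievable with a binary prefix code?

Repeatedly combine the two least-probable nodes; the expected code length is the sum of the merged weights.
merge 3/50 + 9/100 → 3/20
merge 3/20 + 17/100 → 8/25
merge 19/100 + 11/50 → 41/100
merge 27/100 + 8/25 → 59/100
merge 41/100 + 59/100 → 1
L = 3/20 + 8/25 + 41/100 + 59/100 + 1 = 247/100 = 2.47 bits/symbol.

2.47 bits/symbol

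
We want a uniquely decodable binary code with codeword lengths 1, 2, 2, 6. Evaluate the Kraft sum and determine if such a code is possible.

1.015625; no

With common denominator 2^6 = 64: Σ 2^(−ℓᵢ) = 32/64 + 16/64 + 16/64 + 1/64 = 65/64 = 1.015625.
Kraft's inequality requires Σ ≤ 1; here Σ = 1.015625 > 1, so no such prefix code exists.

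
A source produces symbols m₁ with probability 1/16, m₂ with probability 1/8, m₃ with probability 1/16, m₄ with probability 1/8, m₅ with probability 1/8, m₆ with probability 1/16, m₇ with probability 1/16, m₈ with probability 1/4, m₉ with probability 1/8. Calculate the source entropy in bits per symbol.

3 bits

Each probability is a power of 1/2, so log₂(1/p) is an integer.
H = Σ p·log₂(1/p) = 1/16·4 + 1/8·3 + 1/16·4 + 1/8·3 + 1/8·3 + 1/16·4 + 1/16·4 + 1/4·2 + 1/8·3 = 3 bits.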